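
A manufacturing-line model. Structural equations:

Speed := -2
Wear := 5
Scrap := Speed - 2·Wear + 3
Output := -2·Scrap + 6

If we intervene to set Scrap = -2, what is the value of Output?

The intervention breaks the incoming arrows to Scrap: Scrap := Speed - 2·Wear + 3 no longer applies, and Scrap = -2.
Output = -2·Scrap + 6  [with Scrap=-2]  = 10

10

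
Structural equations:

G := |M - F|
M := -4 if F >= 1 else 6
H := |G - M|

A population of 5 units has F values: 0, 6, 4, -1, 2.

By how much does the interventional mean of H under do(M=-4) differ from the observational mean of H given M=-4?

-1.8

Under do(M=-4), M's equation is replaced by M=-4 for every unit. Per-unit H: 8, 14, 12, 7, 10. Mean = 10.2.
E[H|M=-4] averages over only the 3 units with M=-4 (F = 6, 4, 2): H = 14, 12, 10, mean 12.
Difference = 10.2 − 12 = -1.8.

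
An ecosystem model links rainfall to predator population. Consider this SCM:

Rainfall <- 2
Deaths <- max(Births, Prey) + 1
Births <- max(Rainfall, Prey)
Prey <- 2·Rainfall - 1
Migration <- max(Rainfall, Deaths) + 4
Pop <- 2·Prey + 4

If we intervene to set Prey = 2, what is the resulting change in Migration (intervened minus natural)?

do(Prey=2) replaces the equation Prey <- 2·Rainfall - 1 with the constant Prey = 2.
Births = max(Rainfall, Prey)  [with Rainfall=2, Prey=2]  = 2
Deaths = max(Births, Prey) + 1  [with Births=2, Prey=2]  = 3
Migration = max(Rainfall, Deaths) + 4  [with Rainfall=2, Deaths=3]  = 7
Without intervention: Prey = 2·Rainfall - 1  [with Rainfall=2]  = 3; Births = max(Rainfall, Prey)  [with Rainfall=2, Prey=3]  = 3; Deaths = max(Births, Prey) + 1  [with Births=3, Prey=3]  = 4; Migration = max(Rainfall, Deaths) + 4  [with Rainfall=2, Deaths=4]  = 8.
Change = 7 − 8 = -1.

-1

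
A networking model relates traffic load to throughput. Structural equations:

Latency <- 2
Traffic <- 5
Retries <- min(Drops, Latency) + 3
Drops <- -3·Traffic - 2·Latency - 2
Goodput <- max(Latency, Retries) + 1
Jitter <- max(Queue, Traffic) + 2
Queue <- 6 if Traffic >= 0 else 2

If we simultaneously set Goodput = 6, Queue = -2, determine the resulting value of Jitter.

Setting Goodput = 6, Queue = -2 by intervention discards those variables' equations.
Jitter = max(Queue, Traffic) + 2  [with Queue=-2, Traffic=5]  = 7

7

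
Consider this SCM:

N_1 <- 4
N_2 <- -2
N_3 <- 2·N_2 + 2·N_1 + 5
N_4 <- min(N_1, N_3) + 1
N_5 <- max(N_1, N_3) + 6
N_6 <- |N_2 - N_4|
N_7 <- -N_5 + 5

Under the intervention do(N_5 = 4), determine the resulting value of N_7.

1

Under do(N_5=4), the mechanism N_5 <- max(N_1, N_3) + 6 is discarded; N_5 is fixed at 4.
N_7 = -N_5 + 5  [with N_5=4]  = 1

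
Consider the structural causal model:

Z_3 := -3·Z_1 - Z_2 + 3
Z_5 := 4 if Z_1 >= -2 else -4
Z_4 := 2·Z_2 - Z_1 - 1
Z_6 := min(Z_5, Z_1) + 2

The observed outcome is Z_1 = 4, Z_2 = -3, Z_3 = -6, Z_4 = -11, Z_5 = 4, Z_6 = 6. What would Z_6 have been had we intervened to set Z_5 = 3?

The intervention breaks the incoming arrows to Z_5: Z_5 := 4 if Z_1 >= -2 else -4 no longer applies, and Z_5 = 3.
Z_6 = min(Z_5, Z_1) + 2  [with Z_5=3, Z_1=4]  = 5

5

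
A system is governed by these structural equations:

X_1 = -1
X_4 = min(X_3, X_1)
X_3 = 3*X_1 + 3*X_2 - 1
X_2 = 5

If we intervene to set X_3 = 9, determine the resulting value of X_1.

Under do(X_3=9), the mechanism X_3 = 3*X_1 + 3*X_2 - 1 is discarded; X_3 is fixed at 9.
X_1 is not downstream of the intervention, so its value is determined by the original equations.

-1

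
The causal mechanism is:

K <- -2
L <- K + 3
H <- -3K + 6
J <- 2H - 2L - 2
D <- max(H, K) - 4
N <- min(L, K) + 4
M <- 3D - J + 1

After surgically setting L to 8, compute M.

19

Under do(L=8), the mechanism L <- K + 3 is discarded; L is fixed at 8.
H = -3K + 6  [with K=-2]  = 12
J = 2H - 2L - 2  [with H=12, L=8]  = 6
D = max(H, K) - 4  [with H=12, K=-2]  = 8
M = 3D - J + 1  [with D=8, J=6]  = 19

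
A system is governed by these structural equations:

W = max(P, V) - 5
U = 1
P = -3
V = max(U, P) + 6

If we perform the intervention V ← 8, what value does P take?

-3

Under do(V=8), the mechanism V = max(U, P) + 6 is discarded; V is fixed at 8.
Since P is not a descendant of the intervened variable, it is unaffected.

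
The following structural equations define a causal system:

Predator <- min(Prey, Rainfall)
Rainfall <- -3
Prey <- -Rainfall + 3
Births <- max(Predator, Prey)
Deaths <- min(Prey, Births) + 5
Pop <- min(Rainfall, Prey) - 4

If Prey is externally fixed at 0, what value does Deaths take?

5

do(Prey=0) replaces the equation Prey <- -Rainfall + 3 with the constant Prey = 0.
Predator = min(Prey, Rainfall)  [with Prey=0, Rainfall=-3]  = -3
Births = max(Predator, Prey)  [with Predator=-3, Prey=0]  = 0
Deaths = min(Prey, Births) + 5  [with Prey=0, Births=0]  = 5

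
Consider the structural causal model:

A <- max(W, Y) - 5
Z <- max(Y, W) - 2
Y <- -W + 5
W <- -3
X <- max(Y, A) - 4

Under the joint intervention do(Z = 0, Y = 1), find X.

-3

The joint intervention fixes Z = 0, Y = 1, removing each variable's own equation.
A = max(W, Y) - 5  [with W=-3, Y=1]  = -4
X = max(Y, A) - 4  [with Y=1, A=-4]  = -3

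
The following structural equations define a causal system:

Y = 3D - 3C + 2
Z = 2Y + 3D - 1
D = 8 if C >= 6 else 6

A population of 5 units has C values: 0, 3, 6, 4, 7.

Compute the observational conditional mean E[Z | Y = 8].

36

E[Z|Y=8] averages over only the 2 units with Y=8 (C = 6, 4): Z = 39, 33, mean 36.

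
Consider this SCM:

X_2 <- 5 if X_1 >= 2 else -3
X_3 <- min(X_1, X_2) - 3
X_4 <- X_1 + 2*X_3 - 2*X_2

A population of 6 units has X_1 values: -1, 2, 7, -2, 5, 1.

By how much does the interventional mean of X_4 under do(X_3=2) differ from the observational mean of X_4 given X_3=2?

Under do(X_3=2), X_3's equation is replaced by X_3=2 for every unit. Per-unit X_4: 9, -4, 1, 8, -1, 11. Mean = 4.
Observing X_3=2 restricts to units where X_3's equation naturally yields 2: X_1 ∈ {7, 5}. In that subpopulation X_4 = 1, -1, mean 0.
Difference = 4 − 0 = 4.

4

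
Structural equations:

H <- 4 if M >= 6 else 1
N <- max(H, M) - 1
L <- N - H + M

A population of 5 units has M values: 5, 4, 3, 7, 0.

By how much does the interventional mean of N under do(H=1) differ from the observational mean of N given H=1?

Under do(H=1), H's equation is replaced by H=1 for every unit. Per-unit N: 4, 3, 2, 6, 0. Mean = 3.
Observing H=1 restricts to units where H's equation naturally yields 1: M ∈ {5, 4, 3, 0}. In that subpopulation N = 4, 3, 2, 0, mean 2.25.
Difference = 3 − 2.25 = 0.75.

0.75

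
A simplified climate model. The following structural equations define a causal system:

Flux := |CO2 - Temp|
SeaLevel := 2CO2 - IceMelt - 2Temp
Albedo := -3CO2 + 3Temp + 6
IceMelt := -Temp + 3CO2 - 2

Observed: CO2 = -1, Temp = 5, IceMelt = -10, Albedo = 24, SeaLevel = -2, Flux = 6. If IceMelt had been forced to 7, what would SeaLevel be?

-19

do(IceMelt=7) replaces the equation IceMelt := -Temp + 3CO2 - 2 with the constant IceMelt = 7.
SeaLevel = 2CO2 - IceMelt - 2Temp  [with CO2=-1, IceMelt=7, Temp=5]  = -19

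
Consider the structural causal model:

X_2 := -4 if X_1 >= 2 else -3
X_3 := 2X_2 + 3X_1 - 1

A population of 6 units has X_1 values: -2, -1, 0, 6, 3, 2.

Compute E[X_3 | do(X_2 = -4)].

-5

Under do(X_2=-4), X_2's equation is replaced by X_2=-4 for every unit. Per-unit X_3: -15, -12, -9, 9, 0, -3. Mean = -5.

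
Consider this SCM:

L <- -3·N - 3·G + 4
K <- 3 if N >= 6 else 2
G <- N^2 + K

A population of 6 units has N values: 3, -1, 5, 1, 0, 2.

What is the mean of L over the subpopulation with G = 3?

E[L|G=3] averages over only the 2 units with G=3 (N = -1, 1): L = -2, -8, mean -5.

-5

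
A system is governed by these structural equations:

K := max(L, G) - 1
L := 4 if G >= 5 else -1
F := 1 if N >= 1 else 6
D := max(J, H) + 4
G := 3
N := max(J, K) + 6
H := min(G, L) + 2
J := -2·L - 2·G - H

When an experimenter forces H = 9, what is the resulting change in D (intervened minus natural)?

8

The intervention breaks the incoming arrows to H: H := min(G, L) + 2 no longer applies, and H = 9.
L = 4 if G >= 5 else -1  [with G=3]  = -1
J = -2·L - 2·G - H  [with L=-1, G=3, H=9]  = -13
D = max(J, H) + 4  [with J=-13, H=9]  = 13
Without intervention: L = 4 if G >= 5 else -1  [with G=3]  = -1; H = min(G, L) + 2  [with G=3, L=-1]  = 1; J = -2·L - 2·G - H  [with L=-1, G=3, H=1]  = -5; D = max(J, H) + 4  [with J=-5, H=1]  = 5.
Change = 13 − 5 = 8.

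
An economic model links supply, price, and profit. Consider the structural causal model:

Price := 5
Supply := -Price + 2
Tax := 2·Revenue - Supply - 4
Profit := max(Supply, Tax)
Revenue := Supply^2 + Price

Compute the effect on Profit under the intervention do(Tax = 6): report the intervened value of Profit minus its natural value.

-21

Intervening sets Tax = 6 and removes its equation (Tax := 2·Revenue - Supply - 4).
Supply = -Price + 2  [with Price=5]  = -3
Profit = max(Supply, Tax)  [with Supply=-3, Tax=6]  = 6
Without intervention: Supply = -Price + 2  [with Price=5]  = -3; Revenue = Supply^2 + Price  [with Supply=-3, Price=5]  = 14; Tax = 2·Revenue - Supply - 4  [with Revenue=14, Supply=-3]  = 27; Profit = max(Supply, Tax)  [with Supply=-3, Tax=27]  = 27.
Change = 6 − 27 = -21.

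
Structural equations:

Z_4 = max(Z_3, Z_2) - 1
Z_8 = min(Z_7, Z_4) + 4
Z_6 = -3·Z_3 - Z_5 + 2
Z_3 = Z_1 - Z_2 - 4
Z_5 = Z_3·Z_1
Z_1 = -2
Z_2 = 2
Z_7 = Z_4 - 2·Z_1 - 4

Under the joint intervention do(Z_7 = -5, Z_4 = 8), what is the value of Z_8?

The joint intervention fixes Z_7 = -5, Z_4 = 8, removing each variable's own equation.
Z_8 = min(Z_7, Z_4) + 4  [with Z_7=-5, Z_4=8]  = -1

-1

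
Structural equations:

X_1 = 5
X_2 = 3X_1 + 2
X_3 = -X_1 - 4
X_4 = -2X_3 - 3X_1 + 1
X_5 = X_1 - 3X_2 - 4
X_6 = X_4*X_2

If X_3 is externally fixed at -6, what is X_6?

-34

The intervention breaks the incoming arrows to X_3: X_3 = -X_1 - 4 no longer applies, and X_3 = -6.
X_2 = 3X_1 + 2  [with X_1=5]  = 17
X_4 = -2X_3 - 3X_1 + 1  [with X_3=-6, X_1=5]  = -2
X_6 = X_4*X_2  [with X_4=-2, X_2=17]  = -34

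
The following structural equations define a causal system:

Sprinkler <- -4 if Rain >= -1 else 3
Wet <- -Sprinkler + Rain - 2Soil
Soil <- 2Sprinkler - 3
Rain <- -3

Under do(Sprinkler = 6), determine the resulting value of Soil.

9

The intervention breaks the incoming arrows to Sprinkler: Sprinkler <- -4 if Rain >= -1 else 3 no longer applies, and Sprinkler = 6.
Soil = 2Sprinkler - 3  [with Sprinkler=6]  = 9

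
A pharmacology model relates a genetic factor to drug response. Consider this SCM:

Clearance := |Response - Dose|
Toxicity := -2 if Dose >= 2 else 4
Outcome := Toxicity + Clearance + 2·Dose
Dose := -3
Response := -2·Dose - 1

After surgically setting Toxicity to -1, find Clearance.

8

The intervention breaks the incoming arrows to Toxicity: Toxicity := -2 if Dose >= 2 else 4 no longer applies, and Toxicity = -1.
Clearance is not downstream of the intervention, so its value is determined by the original equations.
Response = -2·Dose - 1  [with Dose=-3]  = 5
Clearance = |Response - Dose|  [with Response=5, Dose=-3]  = 8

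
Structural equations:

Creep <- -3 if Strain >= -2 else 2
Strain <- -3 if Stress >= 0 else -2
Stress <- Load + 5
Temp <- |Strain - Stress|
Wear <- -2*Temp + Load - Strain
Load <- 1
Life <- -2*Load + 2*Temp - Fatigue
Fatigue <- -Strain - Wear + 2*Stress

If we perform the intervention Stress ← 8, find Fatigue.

Under do(Stress=8), the mechanism Stress <- Load + 5 is discarded; Stress is fixed at 8.
Strain = -3 if Stress >= 0 else -2  [with Stress=8]  = -3
Temp = |Strain - Stress|  [with Strain=-3, Stress=8]  = 11
Wear = -2*Temp + Load - Strain  [with Temp=11, Load=1, Strain=-3]  = -18
Fatigue = -Strain - Wear + 2*Stress  [with Strain=-3, Wear=-18, Stress=8]  = 37

37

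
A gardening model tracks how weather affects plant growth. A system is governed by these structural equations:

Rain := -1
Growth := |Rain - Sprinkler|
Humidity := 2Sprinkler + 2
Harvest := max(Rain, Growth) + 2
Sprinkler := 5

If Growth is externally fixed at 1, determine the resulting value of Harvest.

do(Growth=1) replaces the equation Growth := |Rain - Sprinkler| with the constant Growth = 1.
Harvest = max(Rain, Growth) + 2  [with Rain=-1, Growth=1]  = 3

3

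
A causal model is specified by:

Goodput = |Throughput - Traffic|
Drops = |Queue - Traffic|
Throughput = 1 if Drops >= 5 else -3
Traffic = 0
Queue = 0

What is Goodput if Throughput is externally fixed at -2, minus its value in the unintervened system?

-1

Intervening sets Throughput = -2 and removes its equation (Throughput = 1 if Drops >= 5 else -3).
Goodput = |Throughput - Traffic|  [with Throughput=-2, Traffic=0]  = 2
Without intervention: Drops = |Queue - Traffic|  [with Queue=0, Traffic=0]  = 0; Throughput = 1 if Drops >= 5 else -3  [with Drops=0]  = -3; Goodput = |Throughput - Traffic|  [with Throughput=-3, Traffic=0]  = 3.
Change = 2 − 3 = -1.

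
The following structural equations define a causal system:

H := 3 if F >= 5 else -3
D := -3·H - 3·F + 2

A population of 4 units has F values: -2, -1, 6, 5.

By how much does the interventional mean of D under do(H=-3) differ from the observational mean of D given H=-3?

Every unit gets H=-3 under the intervention. D values become 17, 14, -7, -4; E[D|do(H=-3)] = 5.
E[D|H=-3] averages over only the 2 units with H=-3 (F = -2, -1): D = 17, 14, mean 15.5.
Difference = 5 − 15.5 = -10.5.

-10.5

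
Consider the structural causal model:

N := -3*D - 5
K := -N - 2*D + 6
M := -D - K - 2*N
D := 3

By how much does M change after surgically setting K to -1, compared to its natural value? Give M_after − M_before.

The intervention breaks the incoming arrows to K: K := -N - 2*D + 6 no longer applies, and K = -1.
N = -3*D - 5  [with D=3]  = -14
M = -D - K - 2*N  [with D=3, K=-1, N=-14]  = 26
Without intervention: N = -3*D - 5  [with D=3]  = -14; K = -N - 2*D + 6  [with N=-14, D=3]  = 14; M = -D - K - 2*N  [with D=3, K=14, N=-14]  = 11.
Change = 26 − 11 = 15.

15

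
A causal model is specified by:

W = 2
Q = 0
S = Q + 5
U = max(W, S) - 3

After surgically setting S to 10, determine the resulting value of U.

7

The intervention breaks the incoming arrows to S: S = Q + 5 no longer applies, and S = 10.
U = max(W, S) - 3  [with W=2, S=10]  = 7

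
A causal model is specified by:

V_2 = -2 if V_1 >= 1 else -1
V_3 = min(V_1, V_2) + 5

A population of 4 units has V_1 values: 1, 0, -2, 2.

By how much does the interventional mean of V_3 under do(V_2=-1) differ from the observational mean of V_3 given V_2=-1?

Under do(V_2=-1), V_2's equation is replaced by V_2=-1 for every unit. Per-unit V_3: 4, 4, 3, 4. Mean = 3.75.
E[V_3|V_2=-1] averages over only the 2 units with V_2=-1 (V_1 = 0, -2): V_3 = 4, 3, mean 3.5.
Difference = 3.75 − 3.5 = 0.25.

0.25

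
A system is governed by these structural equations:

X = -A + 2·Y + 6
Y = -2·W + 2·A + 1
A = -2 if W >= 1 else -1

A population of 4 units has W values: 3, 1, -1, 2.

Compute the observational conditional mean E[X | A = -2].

-6

Observing A=-2 restricts to units where A's equation naturally yields -2: W ∈ {3, 1, 2}. In that subpopulation X = -10, -2, -6, mean -6.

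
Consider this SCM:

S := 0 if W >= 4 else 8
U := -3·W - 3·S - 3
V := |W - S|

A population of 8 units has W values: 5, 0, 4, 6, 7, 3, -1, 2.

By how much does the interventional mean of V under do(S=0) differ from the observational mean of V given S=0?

The intervention sets S=0 in all 8 units regardless of W. Recomputing V per unit gives 5, 0, 4, 6, 7, 3, 1, 2; average 3.5.
Conditioning on S=0 selects the 4 unit(s) with W ∈ {5, 4, 6, 7}. Their V values: 5, 4, 6, 7. Mean = 5.5.
Difference = 3.5 − 5.5 = -2.

-2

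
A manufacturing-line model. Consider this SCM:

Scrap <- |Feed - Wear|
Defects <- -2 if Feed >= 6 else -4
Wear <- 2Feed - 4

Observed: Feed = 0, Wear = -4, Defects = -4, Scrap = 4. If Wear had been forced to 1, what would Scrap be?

1

Under do(Wear=1), the mechanism Wear <- 2Feed - 4 is discarded; Wear is fixed at 1.
Scrap = |Feed - Wear|  [with Feed=0, Wear=1]  = 1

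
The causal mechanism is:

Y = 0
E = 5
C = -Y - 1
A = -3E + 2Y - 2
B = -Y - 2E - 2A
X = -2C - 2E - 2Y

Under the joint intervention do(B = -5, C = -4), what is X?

The joint intervention fixes B = -5, C = -4, removing each variable's own equation.
X = -2C - 2E - 2Y  [with C=-4, E=5, Y=0]  = -2

-2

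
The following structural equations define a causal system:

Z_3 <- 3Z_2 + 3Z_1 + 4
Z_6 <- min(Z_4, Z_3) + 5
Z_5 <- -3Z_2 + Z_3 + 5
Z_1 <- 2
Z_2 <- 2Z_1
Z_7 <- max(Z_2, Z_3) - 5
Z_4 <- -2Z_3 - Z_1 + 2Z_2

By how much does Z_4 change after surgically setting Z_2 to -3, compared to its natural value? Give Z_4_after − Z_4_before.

28

Under do(Z_2=-3), the mechanism Z_2 <- 2Z_1 is discarded; Z_2 is fixed at -3.
Z_3 = 3Z_2 + 3Z_1 + 4  [with Z_2=-3, Z_1=2]  = 1
Z_4 = -2Z_3 - Z_1 + 2Z_2  [with Z_3=1, Z_1=2, Z_2=-3]  = -10
Without intervention: Z_2 = 2Z_1  [with Z_1=2]  = 4; Z_3 = 3Z_2 + 3Z_1 + 4  [with Z_2=4, Z_1=2]  = 22; Z_4 = -2Z_3 - Z_1 + 2Z_2  [with Z_3=22, Z_1=2, Z_2=4]  = -38.
Change = -10 − (-38) = 28.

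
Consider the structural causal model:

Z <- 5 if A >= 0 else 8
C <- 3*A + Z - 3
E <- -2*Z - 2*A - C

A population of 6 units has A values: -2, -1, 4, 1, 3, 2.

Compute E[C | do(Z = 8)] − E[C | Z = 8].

Every unit gets Z=8 under the intervention. C values become -1, 2, 17, 8, 14, 11; E[C|do(Z=8)] = 8.5.
E[C|Z=8] averages over only the 2 units with Z=8 (A = -2, -1): C = -1, 2, mean 0.5.
Difference = 8.5 − 0.5 = 8.

8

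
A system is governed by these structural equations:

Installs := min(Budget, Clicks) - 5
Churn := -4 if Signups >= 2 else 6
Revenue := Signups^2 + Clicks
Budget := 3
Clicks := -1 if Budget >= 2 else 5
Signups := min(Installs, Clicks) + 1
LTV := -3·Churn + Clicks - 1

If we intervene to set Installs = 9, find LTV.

-20

The intervention breaks the incoming arrows to Installs: Installs := min(Budget, Clicks) - 5 no longer applies, and Installs = 9.
Clicks = -1 if Budget >= 2 else 5  [with Budget=3]  = -1
Signups = min(Installs, Clicks) + 1  [with Installs=9, Clicks=-1]  = 0
Churn = -4 if Signups >= 2 else 6  [with Signups=0]  = 6
LTV = -3·Churn + Clicks - 1  [with Churn=6, Clicks=-1]  = -20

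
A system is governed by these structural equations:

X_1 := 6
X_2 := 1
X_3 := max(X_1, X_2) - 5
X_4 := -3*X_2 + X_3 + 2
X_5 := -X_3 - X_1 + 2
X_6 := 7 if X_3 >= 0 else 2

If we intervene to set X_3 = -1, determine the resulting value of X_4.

The intervention breaks the incoming arrows to X_3: X_3 := max(X_1, X_2) - 5 no longer applies, and X_3 = -1.
X_4 = -3*X_2 + X_3 + 2  [with X_2=1, X_3=-1]  = -2

-2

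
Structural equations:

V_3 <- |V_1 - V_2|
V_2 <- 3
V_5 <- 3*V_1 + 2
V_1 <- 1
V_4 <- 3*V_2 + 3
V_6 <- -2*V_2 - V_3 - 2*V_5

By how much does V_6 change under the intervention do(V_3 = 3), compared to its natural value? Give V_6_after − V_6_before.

-1

The intervention breaks the incoming arrows to V_3: V_3 <- |V_1 - V_2| no longer applies, and V_3 = 3.
V_5 = 3*V_1 + 2  [with V_1=1]  = 5
V_6 = -2*V_2 - V_3 - 2*V_5  [with V_2=3, V_3=3, V_5=5]  = -19
Without intervention: V_3 = |V_1 - V_2|  [with V_1=1, V_2=3]  = 2; V_5 = 3*V_1 + 2  [with V_1=1]  = 5; V_6 = -2*V_2 - V_3 - 2*V_5  [with V_2=3, V_3=2, V_5=5]  = -18.
Change = -19 − (-18) = -1.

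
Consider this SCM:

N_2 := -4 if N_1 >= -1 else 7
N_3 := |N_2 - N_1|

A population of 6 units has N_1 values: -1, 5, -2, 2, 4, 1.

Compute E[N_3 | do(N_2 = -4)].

The intervention sets N_2=-4 in all 6 units regardless of N_1. Recomputing N_3 per unit gives 3, 9, 2, 6, 8, 5; average 5.5.

5.5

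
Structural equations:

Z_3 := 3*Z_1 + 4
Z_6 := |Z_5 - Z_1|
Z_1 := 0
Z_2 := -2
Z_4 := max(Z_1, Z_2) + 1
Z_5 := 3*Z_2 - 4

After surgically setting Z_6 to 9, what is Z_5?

-10

do(Z_6=9) replaces the equation Z_6 := |Z_5 - Z_1| with the constant Z_6 = 9.
Since Z_5 is not a descendant of the intervened variable, it is unaffected.
Z_5 = 3*Z_2 - 4  [with Z_2=-2]  = -10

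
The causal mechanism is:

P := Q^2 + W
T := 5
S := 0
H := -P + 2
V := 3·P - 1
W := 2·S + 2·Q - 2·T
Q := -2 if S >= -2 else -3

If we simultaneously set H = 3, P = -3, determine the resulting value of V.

Setting H = 3, P = -3 by intervention discards those variables' equations.
V = 3·P - 1  [with P=-3]  = -10

-10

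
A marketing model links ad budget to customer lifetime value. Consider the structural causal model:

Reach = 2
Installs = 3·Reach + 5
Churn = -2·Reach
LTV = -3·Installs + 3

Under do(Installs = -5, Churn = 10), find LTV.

18

Setting Installs = -5, Churn = 10 by intervention discards those variables' equations.
LTV = -3·Installs + 3  [with Installs=-5]  = 18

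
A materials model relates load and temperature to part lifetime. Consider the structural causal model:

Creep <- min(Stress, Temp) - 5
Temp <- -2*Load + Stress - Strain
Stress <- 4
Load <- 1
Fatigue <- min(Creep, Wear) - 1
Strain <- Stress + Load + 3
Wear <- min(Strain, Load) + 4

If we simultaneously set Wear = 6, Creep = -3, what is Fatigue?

-4

Setting Wear = 6, Creep = -3 by intervention discards those variables' equations.
Fatigue = min(Creep, Wear) - 1  [with Creep=-3, Wear=6]  = -4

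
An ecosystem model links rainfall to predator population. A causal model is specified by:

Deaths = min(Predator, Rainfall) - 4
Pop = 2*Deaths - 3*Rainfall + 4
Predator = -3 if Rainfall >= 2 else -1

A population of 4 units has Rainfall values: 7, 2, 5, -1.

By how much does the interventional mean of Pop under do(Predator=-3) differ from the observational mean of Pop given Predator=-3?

4.25

Under do(Predator=-3), Predator's equation is replaced by Predator=-3 for every unit. Per-unit Pop: -31, -16, -25, -7. Mean = -19.75.
Conditioning on Predator=-3 selects the 3 unit(s) with Rainfall ∈ {7, 2, 5}. Their Pop values: -31, -16, -25. Mean = -24.
Difference = -19.75 − (-24) = 4.25.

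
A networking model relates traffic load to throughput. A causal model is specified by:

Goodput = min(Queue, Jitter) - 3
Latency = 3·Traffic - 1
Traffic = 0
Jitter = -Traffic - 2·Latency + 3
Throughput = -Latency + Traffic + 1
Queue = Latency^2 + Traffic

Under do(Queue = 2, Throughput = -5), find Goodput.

-1

Setting Queue = 2, Throughput = -5 by intervention discards those variables' equations.
Latency = 3·Traffic - 1  [with Traffic=0]  = -1
Jitter = -Traffic - 2·Latency + 3  [with Traffic=0, Latency=-1]  = 5
Goodput = min(Queue, Jitter) - 3  [with Queue=2, Jitter=5]  = -1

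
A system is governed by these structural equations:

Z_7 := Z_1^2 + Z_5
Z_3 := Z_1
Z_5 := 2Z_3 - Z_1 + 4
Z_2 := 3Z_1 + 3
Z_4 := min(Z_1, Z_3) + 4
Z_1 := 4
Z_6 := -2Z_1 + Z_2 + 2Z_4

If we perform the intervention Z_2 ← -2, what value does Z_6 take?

Under do(Z_2=-2), the mechanism Z_2 := 3Z_1 + 3 is discarded; Z_2 is fixed at -2.
Z_3 = Z_1  [with Z_1=4]  = 4
Z_4 = min(Z_1, Z_3) + 4  [with Z_1=4, Z_3=4]  = 8
Z_6 = -2Z_1 + Z_2 + 2Z_4  [with Z_1=4, Z_2=-2, Z_4=8]  = 6

6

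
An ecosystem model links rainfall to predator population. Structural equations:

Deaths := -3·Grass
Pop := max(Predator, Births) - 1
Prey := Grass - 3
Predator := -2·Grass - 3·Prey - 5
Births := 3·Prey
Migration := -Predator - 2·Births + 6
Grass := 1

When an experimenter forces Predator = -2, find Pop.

-3

The intervention breaks the incoming arrows to Predator: Predator := -2·Grass - 3·Prey - 5 no longer applies, and Predator = -2.
Prey = Grass - 3  [with Grass=1]  = -2
Births = 3·Prey  [with Prey=-2]  = -6
Pop = max(Predator, Births) - 1  [with Predator=-2, Births=-6]  = -3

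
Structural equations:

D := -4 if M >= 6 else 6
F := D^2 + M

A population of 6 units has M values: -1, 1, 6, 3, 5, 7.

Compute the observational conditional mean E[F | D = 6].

38

Conditioning on D=6 selects the 4 unit(s) with M ∈ {-1, 1, 3, 5}. Their F values: 35, 37, 39, 41. Mean = 38.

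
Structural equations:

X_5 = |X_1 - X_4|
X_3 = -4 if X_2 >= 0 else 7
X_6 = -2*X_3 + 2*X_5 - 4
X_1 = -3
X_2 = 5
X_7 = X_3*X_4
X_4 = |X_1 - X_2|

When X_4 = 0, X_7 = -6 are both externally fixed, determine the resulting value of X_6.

The joint intervention fixes X_4 = 0, X_7 = -6, removing each variable's own equation.
X_3 = -4 if X_2 >= 0 else 7  [with X_2=5]  = -4
X_5 = |X_1 - X_4|  [with X_1=-3, X_4=0]  = 3
X_6 = -2*X_3 + 2*X_5 - 4  [with X_3=-4, X_5=3]  = 10

10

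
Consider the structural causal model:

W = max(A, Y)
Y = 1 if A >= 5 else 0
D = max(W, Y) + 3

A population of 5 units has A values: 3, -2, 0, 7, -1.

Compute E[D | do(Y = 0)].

Under do(Y=0), Y's equation is replaced by Y=0 for every unit. Per-unit D: 6, 3, 3, 10, 3. Mean = 5.

5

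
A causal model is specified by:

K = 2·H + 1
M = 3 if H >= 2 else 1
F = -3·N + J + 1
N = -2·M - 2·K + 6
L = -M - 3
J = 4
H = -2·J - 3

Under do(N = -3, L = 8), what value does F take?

Setting N = -3, L = 8 by intervention discards those variables' equations.
F = -3·N + J + 1  [with N=-3, J=4]  = 14

14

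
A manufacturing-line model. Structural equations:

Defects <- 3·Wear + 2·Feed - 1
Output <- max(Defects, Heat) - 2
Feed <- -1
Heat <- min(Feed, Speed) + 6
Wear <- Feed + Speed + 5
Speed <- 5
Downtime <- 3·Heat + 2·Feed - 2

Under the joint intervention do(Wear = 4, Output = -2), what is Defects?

9

Setting Wear = 4, Output = -2 by intervention discards those variables' equations.
Defects = 3·Wear + 2·Feed - 1  [with Wear=4, Feed=-1]  = 9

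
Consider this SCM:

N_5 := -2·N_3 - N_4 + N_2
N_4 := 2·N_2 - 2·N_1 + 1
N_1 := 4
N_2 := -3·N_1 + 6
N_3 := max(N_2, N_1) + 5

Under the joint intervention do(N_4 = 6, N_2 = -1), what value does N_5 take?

The joint intervention fixes N_4 = 6, N_2 = -1, removing each variable's own equation.
N_3 = max(N_2, N_1) + 5  [with N_2=-1, N_1=4]  = 9
N_5 = -2·N_3 - N_4 + N_2  [with N_3=9, N_4=6, N_2=-1]  = -25

-25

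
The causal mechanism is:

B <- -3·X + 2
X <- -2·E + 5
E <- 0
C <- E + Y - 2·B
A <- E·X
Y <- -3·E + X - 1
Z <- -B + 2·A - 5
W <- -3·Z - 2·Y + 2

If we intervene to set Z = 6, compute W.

Intervening sets Z = 6 and removes its equation (Z <- -B + 2·A - 5).
X = -2·E + 5  [with E=0]  = 5
Y = -3·E + X - 1  [with E=0, X=5]  = 4
W = -3·Z - 2·Y + 2  [with Z=6, Y=4]  = -24

-24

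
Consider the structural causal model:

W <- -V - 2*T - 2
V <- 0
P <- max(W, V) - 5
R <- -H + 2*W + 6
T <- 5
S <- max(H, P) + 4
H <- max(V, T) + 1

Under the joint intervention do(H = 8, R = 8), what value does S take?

12

Under do(H = 8, R = 8), each intervened variable's structural equation is replaced by its fixed value.
W = -V - 2*T - 2  [with V=0, T=5]  = -12
P = max(W, V) - 5  [with W=-12, V=0]  = -5
S = max(H, P) + 4  [with H=8, P=-5]  = 12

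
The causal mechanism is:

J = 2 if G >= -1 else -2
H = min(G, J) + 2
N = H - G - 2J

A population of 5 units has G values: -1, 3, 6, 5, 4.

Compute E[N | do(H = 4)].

-3.4

The intervention sets H=4 in all 5 units regardless of G. Recomputing N per unit gives 1, -3, -6, -5, -4; average -3.4.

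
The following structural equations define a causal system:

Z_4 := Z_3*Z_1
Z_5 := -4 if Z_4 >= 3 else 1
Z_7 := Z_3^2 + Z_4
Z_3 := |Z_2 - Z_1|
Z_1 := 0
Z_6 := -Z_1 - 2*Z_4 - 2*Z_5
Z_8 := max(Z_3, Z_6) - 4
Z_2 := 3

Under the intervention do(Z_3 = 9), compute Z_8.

5

The intervention breaks the incoming arrows to Z_3: Z_3 := |Z_2 - Z_1| no longer applies, and Z_3 = 9.
Z_4 = Z_3*Z_1  [with Z_3=9, Z_1=0]  = 0
Z_5 = -4 if Z_4 >= 3 else 1  [with Z_4=0]  = 1
Z_6 = -Z_1 - 2*Z_4 - 2*Z_5  [with Z_1=0, Z_4=0, Z_5=1]  = -2
Z_8 = max(Z_3, Z_6) - 4  [with Z_3=9, Z_6=-2]  = 5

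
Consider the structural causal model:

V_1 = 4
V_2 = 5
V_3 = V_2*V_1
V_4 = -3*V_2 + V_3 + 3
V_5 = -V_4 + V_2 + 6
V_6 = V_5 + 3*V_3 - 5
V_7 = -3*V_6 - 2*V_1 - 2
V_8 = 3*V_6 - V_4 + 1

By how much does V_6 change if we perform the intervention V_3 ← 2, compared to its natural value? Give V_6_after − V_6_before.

The intervention breaks the incoming arrows to V_3: V_3 = V_2*V_1 no longer applies, and V_3 = 2.
V_4 = -3*V_2 + V_3 + 3  [with V_2=5, V_3=2]  = -10
V_5 = -V_4 + V_2 + 6  [with V_4=-10, V_2=5]  = 21
V_6 = V_5 + 3*V_3 - 5  [with V_5=21, V_3=2]  = 22
Without intervention: V_3 = V_2*V_1  [with V_2=5, V_1=4]  = 20; V_4 = -3*V_2 + V_3 + 3  [with V_2=5, V_3=20]  = 8; V_5 = -V_4 + V_2 + 6  [with V_4=8, V_2=5]  = 3; V_6 = V_5 + 3*V_3 - 5  [with V_5=3, V_3=20]  = 58.
Change = 22 − 58 = -36.

-36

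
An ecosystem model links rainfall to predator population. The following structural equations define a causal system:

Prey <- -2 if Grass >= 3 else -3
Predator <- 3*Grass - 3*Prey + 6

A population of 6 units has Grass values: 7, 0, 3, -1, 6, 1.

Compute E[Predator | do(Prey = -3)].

23

Under do(Prey=-3), Prey's equation is replaced by Prey=-3 for every unit. Per-unit Predator: 36, 15, 24, 12, 33, 18. Mean = 23.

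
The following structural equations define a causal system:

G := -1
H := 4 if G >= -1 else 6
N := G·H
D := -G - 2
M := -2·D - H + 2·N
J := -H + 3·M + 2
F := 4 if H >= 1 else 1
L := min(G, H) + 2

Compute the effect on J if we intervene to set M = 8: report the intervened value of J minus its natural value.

54

The intervention breaks the incoming arrows to M: M := -2·D - H + 2·N no longer applies, and M = 8.
H = 4 if G >= -1 else 6  [with G=-1]  = 4
J = -H + 3·M + 2  [with H=4, M=8]  = 22
Without intervention: H = 4 if G >= -1 else 6  [with G=-1]  = 4; N = G·H  [with G=-1, H=4]  = -4; D = -G - 2  [with G=-1]  = -1; M = -2·D - H + 2·N  [with D=-1, H=4, N=-4]  = -10; J = -H + 3·M + 2  [with H=4, M=-10]  = -32.
Change = 22 − (-32) = 54.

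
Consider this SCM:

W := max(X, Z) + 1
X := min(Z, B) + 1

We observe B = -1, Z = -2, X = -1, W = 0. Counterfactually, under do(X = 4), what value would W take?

The intervention breaks the incoming arrows to X: X := min(Z, B) + 1 no longer applies, and X = 4.
W = max(X, Z) + 1  [with X=4, Z=-2]  = 5

5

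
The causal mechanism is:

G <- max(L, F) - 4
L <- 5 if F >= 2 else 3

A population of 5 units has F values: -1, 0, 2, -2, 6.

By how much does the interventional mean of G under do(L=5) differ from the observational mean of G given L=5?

-0.3

The intervention sets L=5 in all 5 units regardless of F. Recomputing G per unit gives 1, 1, 1, 1, 2; average 1.2.
Observing L=5 restricts to units where L's equation naturally yields 5: F ∈ {2, 6}. In that subpopulation G = 1, 2, mean 1.5.
Difference = 1.2 − 1.5 = -0.3.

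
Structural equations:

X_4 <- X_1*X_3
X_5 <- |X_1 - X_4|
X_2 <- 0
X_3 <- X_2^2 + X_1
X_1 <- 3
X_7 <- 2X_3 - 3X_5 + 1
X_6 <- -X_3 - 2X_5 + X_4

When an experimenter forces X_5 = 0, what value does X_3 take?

do(X_5=0) replaces the equation X_5 <- |X_1 - X_4| with the constant X_5 = 0.
X_3 is not downstream of the intervention, so its value is determined by the original equations.
X_3 = X_2^2 + X_1  [with X_2=0, X_1=3]  = 3

3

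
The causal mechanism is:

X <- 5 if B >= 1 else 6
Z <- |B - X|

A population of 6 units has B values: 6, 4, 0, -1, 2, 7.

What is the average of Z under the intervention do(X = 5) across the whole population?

Every unit gets X=5 under the intervention. Z values become 1, 1, 5, 6, 3, 2; E[Z|do(X=5)] = 3.

3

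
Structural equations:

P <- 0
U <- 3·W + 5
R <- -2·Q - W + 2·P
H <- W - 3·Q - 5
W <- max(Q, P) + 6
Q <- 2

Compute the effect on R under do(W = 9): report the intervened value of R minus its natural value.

The intervention breaks the incoming arrows to W: W <- max(Q, P) + 6 no longer applies, and W = 9.
R = -2·Q - W + 2·P  [with Q=2, W=9, P=0]  = -13
Without intervention: W = max(Q, P) + 6  [with Q=2, P=0]  = 8; R = -2·Q - W + 2·P  [with Q=2, W=8, P=0]  = -12.
Change = -13 − (-12) = -1.

-1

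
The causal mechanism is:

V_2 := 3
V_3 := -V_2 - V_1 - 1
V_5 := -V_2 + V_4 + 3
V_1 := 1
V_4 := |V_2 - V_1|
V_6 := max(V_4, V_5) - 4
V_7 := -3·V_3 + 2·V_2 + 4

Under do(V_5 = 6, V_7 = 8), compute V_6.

Under do(V_5 = 6, V_7 = 8), each intervened variable's structural equation is replaced by its fixed value.
V_4 = |V_2 - V_1|  [with V_2=3, V_1=1]  = 2
V_6 = max(V_4, V_5) - 4  [with V_4=2, V_5=6]  = 2

2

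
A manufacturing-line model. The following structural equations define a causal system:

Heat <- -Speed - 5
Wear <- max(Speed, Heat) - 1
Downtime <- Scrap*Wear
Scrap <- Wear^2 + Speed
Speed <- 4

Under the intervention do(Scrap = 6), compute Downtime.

Intervening sets Scrap = 6 and removes its equation (Scrap <- Wear^2 + Speed).
Heat = -Speed - 5  [with Speed=4]  = -9
Wear = max(Speed, Heat) - 1  [with Speed=4, Heat=-9]  = 3
Downtime = Scrap*Wear  [with Scrap=6, Wear=3]  = 18

18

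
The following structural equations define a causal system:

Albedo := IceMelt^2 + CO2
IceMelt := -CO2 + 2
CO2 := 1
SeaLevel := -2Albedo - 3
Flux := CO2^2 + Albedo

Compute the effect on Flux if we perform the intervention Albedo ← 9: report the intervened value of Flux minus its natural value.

7

do(Albedo=9) replaces the equation Albedo := IceMelt^2 + CO2 with the constant Albedo = 9.
Flux = CO2^2 + Albedo  [with CO2=1, Albedo=9]  = 10
Without intervention: IceMelt = -CO2 + 2  [with CO2=1]  = 1; Albedo = IceMelt^2 + CO2  [with IceMelt=1, CO2=1]  = 2; Flux = CO2^2 + Albedo  [with CO2=1, Albedo=2]  = 3.
Change = 10 − 3 = 7.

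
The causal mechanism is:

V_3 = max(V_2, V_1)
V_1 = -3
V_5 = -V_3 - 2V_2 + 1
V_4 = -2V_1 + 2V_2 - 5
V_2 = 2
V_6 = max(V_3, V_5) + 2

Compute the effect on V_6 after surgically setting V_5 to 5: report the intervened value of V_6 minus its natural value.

3

The intervention breaks the incoming arrows to V_5: V_5 = -V_3 - 2V_2 + 1 no longer applies, and V_5 = 5.
V_3 = max(V_2, V_1)  [with V_2=2, V_1=-3]  = 2
V_6 = max(V_3, V_5) + 2  [with V_3=2, V_5=5]  = 7
Without intervention: V_3 = max(V_2, V_1)  [with V_2=2, V_1=-3]  = 2; V_5 = -V_3 - 2V_2 + 1  [with V_3=2, V_2=2]  = -5; V_6 = max(V_3, V_5) + 2  [with V_3=2, V_5=-5]  = 4.
Change = 7 − 4 = 3.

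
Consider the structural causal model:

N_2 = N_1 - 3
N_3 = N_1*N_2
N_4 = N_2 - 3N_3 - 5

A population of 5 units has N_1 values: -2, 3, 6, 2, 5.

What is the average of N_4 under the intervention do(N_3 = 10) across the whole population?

-35.2

Every unit gets N_3=10 under the intervention. N_4 values become -40, -35, -32, -36, -33; E[N_4|do(N_3=10)] = -35.2.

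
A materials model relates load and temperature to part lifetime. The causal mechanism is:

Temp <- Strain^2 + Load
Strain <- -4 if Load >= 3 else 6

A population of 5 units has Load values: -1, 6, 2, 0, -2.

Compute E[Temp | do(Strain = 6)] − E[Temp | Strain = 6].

1.25

The intervention sets Strain=6 in all 5 units regardless of Load. Recomputing Temp per unit gives 35, 42, 38, 36, 34; average 37.
Observing Strain=6 restricts to units where Strain's equation naturally yields 6: Load ∈ {-1, 2, 0, -2}. In that subpopulation Temp = 35, 38, 36, 34, mean 35.75.
Difference = 37 − 35.75 = 1.25.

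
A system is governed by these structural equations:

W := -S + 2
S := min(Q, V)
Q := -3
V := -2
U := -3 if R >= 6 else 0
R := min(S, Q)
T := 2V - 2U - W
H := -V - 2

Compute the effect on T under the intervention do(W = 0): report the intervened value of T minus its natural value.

5

Under do(W=0), the mechanism W := -S + 2 is discarded; W is fixed at 0.
S = min(Q, V)  [with Q=-3, V=-2]  = -3
R = min(S, Q)  [with S=-3, Q=-3]  = -3
U = -3 if R >= 6 else 0  [with R=-3]  = 0
T = 2V - 2U - W  [with V=-2, U=0, W=0]  = -4
Without intervention: S = min(Q, V)  [with Q=-3, V=-2]  = -3; R = min(S, Q)  [with S=-3, Q=-3]  = -3; W = -S + 2  [with S=-3]  = 5; U = -3 if R >= 6 else 0  [with R=-3]  = 0; T = 2V - 2U - W  [with V=-2, U=0, W=5]  = -9.
Change = -4 − (-9) = 5.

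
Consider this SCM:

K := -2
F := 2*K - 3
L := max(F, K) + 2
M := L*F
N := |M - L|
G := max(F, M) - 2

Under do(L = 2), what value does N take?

16

do(L=2) replaces the equation L := max(F, K) + 2 with the constant L = 2.
F = 2*K - 3  [with K=-2]  = -7
M = L*F  [with L=2, F=-7]  = -14
N = |M - L|  [with M=-14, L=2]  = 16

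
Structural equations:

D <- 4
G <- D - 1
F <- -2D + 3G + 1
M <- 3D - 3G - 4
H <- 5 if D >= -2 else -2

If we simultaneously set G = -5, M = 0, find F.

The joint intervention fixes G = -5, M = 0, removing each variable's own equation.
F = -2D + 3G + 1  [with D=4, G=-5]  = -22

-22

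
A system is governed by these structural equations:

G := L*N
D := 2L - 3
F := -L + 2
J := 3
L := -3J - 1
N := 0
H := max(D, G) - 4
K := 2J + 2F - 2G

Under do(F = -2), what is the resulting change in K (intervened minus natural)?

-28

Under do(F=-2), the mechanism F := -L + 2 is discarded; F is fixed at -2.
L = -3J - 1  [with J=3]  = -10
G = L*N  [with L=-10, N=0]  = 0
K = 2J + 2F - 2G  [with J=3, F=-2, G=0]  = 2
Without intervention: L = -3J - 1  [with J=3]  = -10; G = L*N  [with L=-10, N=0]  = 0; F = -L + 2  [with L=-10]  = 12; K = 2J + 2F - 2G  [with J=3, F=12, G=0]  = 30.
Change = 2 − 30 = -28.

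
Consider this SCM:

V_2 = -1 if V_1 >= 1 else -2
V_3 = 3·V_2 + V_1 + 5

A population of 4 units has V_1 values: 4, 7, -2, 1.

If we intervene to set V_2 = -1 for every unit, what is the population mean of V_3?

4.5

The intervention sets V_2=-1 in all 4 units regardless of V_1. Recomputing V_3 per unit gives 6, 9, 0, 3; average 4.5.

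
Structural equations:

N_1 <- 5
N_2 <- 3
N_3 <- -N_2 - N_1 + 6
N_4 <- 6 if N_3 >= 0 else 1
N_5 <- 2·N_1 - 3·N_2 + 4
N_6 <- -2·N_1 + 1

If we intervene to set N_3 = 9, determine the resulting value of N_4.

The intervention breaks the incoming arrows to N_3: N_3 <- -N_2 - N_1 + 6 no longer applies, and N_3 = 9.
N_4 = 6 if N_3 >= 0 else 1  [with N_3=9]  = 6

6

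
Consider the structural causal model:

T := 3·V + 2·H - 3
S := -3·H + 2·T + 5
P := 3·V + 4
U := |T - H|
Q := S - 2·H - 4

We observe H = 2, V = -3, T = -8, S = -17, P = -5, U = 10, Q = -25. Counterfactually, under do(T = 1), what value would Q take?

-7

The intervention breaks the incoming arrows to T: T := 3·V + 2·H - 3 no longer applies, and T = 1.
S = -3·H + 2·T + 5  [with H=2, T=1]  = 1
Q = S - 2·H - 4  [with S=1, H=2]  = -7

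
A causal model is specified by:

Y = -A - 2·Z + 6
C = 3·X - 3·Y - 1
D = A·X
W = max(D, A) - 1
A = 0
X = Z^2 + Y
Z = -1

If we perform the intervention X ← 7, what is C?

The intervention breaks the incoming arrows to X: X = Z^2 + Y no longer applies, and X = 7.
Y = -A - 2·Z + 6  [with A=0, Z=-1]  = 8
C = 3·X - 3·Y - 1  [with X=7, Y=8]  = -4

-4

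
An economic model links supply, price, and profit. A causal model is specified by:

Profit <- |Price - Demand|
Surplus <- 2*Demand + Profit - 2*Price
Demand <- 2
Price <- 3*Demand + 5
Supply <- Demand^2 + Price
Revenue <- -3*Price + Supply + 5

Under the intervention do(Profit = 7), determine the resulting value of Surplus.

The intervention breaks the incoming arrows to Profit: Profit <- |Price - Demand| no longer applies, and Profit = 7.
Price = 3*Demand + 5  [with Demand=2]  = 11
Surplus = 2*Demand + Profit - 2*Price  [with Demand=2, Profit=7, Price=11]  = -11

-11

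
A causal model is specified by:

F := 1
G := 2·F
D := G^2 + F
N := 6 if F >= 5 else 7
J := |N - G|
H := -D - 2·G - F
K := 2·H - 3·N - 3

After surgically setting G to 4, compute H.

-26

Under do(G=4), the mechanism G := 2·F is discarded; G is fixed at 4.
D = G^2 + F  [with G=4, F=1]  = 17
H = -D - 2·G - F  [with D=17, G=4, F=1]  = -26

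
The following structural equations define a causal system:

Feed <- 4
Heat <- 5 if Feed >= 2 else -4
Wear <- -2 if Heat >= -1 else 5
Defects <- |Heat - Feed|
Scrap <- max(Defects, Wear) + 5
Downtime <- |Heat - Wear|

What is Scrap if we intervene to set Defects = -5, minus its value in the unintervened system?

Intervening sets Defects = -5 and removes its equation (Defects <- |Heat - Feed|).
Heat = 5 if Feed >= 2 else -4  [with Feed=4]  = 5
Wear = -2 if Heat >= -1 else 5  [with Heat=5]  = -2
Scrap = max(Defects, Wear) + 5  [with Defects=-5, Wear=-2]  = 3
Without intervention: Heat = 5 if Feed >= 2 else -4  [with Feed=4]  = 5; Wear = -2 if Heat >= -1 else 5  [with Heat=5]  = -2; Defects = |Heat - Feed|  [with Heat=5, Feed=4]  = 1; Scrap = max(Defects, Wear) + 5  [with Defects=1, Wear=-2]  = 6.
Change = 3 − 6 = -3.

-3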